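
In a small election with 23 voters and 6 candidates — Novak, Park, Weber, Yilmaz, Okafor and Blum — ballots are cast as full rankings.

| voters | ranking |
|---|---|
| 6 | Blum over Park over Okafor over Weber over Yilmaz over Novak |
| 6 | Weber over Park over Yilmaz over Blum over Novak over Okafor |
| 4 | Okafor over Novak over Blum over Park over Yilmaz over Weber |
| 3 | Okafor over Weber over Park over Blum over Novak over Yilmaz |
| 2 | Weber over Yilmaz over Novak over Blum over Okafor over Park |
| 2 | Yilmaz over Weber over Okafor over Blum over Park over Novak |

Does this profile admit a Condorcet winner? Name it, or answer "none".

Pairwise majorities:
Novak vs Park: 6 to 17, Park.
Novak vs Weber: Novak is ranked higher on 4 ballots, Weber on 19. Weber wins 19–4.
Novak vs Yilmaz: Novak is ranked higher on 4+3 = 7 ballots, Yilmaz on 16. Yilmaz wins 16–7.
Novak vs Okafor: 6+2 = 8 for Novak, 15 for Okafor — Okafor by 15–8.
Novak vs Blum: Novak preferred on 4+2 = 6 ballots; Blum wins 17–6.
Park vs Weber: Park preferred on 6+4 = 10 ballots; Weber wins 13–10.
Park vs Yilmaz: Park preferred on 6+6+4+3 = 19 ballots; Park wins 19–4.
Park vs Okafor: 6+6 = 12 for Park, 11 for Okafor — Park by 12–11.
Park vs Blum: Park preferred on 6+3 = 9 ballots; Blum wins 14–9.
Weber vs Yilmaz: Weber preferred on 6+6+3+2 = 17 ballots; Weber wins 17–6.
Weber vs Okafor: 6+2+2 = 10 for Weber, 13 for Okafor — Okafor by 13–10.
Weber vs Blum: 6+3+2+2 = 13 for Weber, 10 for Blum — Weber by 13–10.
Yilmaz vs Okafor: Yilmaz preferred on 6+2+2 = 10 ballots; Okafor wins 13–10.
Yilmaz vs Blum: Yilmaz preferred on 6+2+2 = 10 ballots; Blum wins 13–10.
Okafor vs Blum: 4+3+2 = 9 for Okafor, 14 for Blum — Blum by 14–9.
Each candidate drops at least one matchup (Novak loses to Park; Park loses to Weber; Weber loses to Okafor; Yilmaz loses to Park; Okafor loses to Park; Blum loses to Weber); the cycle Park → Okafor → Weber → Park rules out a Condorcet winner.

none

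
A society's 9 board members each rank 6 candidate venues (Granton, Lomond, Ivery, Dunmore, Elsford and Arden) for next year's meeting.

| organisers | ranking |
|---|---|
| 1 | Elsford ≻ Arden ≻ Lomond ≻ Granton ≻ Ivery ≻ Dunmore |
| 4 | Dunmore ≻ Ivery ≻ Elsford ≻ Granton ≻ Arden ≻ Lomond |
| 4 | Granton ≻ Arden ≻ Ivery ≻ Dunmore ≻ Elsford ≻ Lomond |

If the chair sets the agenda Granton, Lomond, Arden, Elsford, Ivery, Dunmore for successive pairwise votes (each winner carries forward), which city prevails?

Ivery

Round 1: Granton vs Lomond — 8–1, Granton advances.
Round 2: Granton vs Arden — 8–1, Granton advances.
Round 3: Granton vs Elsford — 4–5, Elsford advances.
Round 4: Elsford vs Ivery — 1–8, Ivery advances.
Round 5: Ivery vs Dunmore — 5–4, Ivery advances.
Ivery survives the agenda.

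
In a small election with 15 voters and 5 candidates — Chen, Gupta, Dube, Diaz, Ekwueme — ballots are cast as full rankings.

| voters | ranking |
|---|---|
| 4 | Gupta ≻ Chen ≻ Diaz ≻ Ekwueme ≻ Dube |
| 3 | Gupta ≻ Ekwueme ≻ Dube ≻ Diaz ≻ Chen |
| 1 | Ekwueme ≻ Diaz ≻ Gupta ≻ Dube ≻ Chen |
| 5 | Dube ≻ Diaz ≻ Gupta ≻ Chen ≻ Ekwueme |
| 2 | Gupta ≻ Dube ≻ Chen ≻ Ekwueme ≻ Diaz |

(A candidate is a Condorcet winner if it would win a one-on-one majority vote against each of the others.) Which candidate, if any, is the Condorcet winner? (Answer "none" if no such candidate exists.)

Head-to-head results (15 voters):
Chen vs Gupta: Chen is ranked higher on 0 ballots, Gupta on 15. Gupta wins 15–0.
Chen vs Dube: 4 to 11, Dube.
Chen vs Diaz: 6 to 9, Diaz.
Chen vs Ekwueme: Chen preferred on 4+5+2 = 11 ballots; Chen wins 11–4.
Gupta vs Dube: Gupta preferred on 4+3+1+2 = 10 ballots; Gupta wins 10–5.
Gupta vs Diaz: 4+3+2 = 9 for Gupta, 6 for Diaz — Gupta by 9–6.
Gupta vs Ekwueme: Gupta preferred on 4+3+5+2 = 14 ballots; Gupta wins 14–1.
Dube vs Diaz: 3+5+2 = 10 for Dube, 5 for Diaz — Dube by 10–5.
Dube vs Ekwueme: Dube is ranked higher on 5+2 = 7 ballots, Ekwueme on 8. Ekwueme wins 8–7.
Diaz vs Ekwueme: Diaz is ranked higher on 4+5 = 9 ballots, Ekwueme on 6. Diaz wins 9–6.
Gupta defeats every rival head-to-head and is the Condorcet winner.

Gupta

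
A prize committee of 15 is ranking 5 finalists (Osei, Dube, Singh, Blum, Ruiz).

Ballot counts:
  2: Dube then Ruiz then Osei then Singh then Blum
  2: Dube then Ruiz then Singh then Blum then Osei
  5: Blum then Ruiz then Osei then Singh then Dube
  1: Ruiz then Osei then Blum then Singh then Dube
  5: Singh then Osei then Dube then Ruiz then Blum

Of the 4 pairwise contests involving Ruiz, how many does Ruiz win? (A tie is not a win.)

Ruiz against each rival (15 jurors):
Ruiz vs Osei: 10 to 5, Ruiz.
Ruiz–Dube: Dube 9–6.
Ruiz vs Singh: Ruiz wins 10–5.
Ruiz vs Blum: Ruiz, 10–5.
Ruiz beats Osei, Singh, Blum; loses to Dube — 3 pairwise wins.

3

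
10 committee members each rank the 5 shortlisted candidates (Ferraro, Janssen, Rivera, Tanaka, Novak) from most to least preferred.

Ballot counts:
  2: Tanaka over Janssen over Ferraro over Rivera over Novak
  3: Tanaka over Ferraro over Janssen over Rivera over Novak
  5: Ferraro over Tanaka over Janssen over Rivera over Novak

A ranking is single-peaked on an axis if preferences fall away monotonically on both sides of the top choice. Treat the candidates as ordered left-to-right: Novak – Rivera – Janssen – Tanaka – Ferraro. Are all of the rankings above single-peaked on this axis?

Axis positions: Novak=1, Rivera=2, Janssen=3, Tanaka=4, Ferraro=5.
Group 1 (peak Tanaka at position 4): ranking walks positions 4-3-5-2-1, expanding outward from the peak — single-peaked.
Group 2 (peak Tanaka at position 4): ranking walks positions 4-5-3-2-1, expanding outward from the peak — single-peaked.
Group 3 (peak Ferraro at position 5): ranking walks positions 5-4-3-2-1, expanding outward from the peak — single-peaked.
Every ranking is single-peaked on this axis.

yes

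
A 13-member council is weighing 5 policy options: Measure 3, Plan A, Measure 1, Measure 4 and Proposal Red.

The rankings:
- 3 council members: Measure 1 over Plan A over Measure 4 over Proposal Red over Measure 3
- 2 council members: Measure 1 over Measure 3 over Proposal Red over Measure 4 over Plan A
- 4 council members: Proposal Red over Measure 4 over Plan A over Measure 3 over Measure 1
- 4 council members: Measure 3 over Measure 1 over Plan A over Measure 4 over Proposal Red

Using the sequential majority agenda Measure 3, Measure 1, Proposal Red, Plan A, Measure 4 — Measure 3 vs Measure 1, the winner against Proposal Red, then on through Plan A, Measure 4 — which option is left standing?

Round 1: Measure 3 vs Measure 1 — 8–5, Measure 3 advances.
Round 2: Measure 3 vs Proposal Red — 6–7, Proposal Red advances.
Round 3: Proposal Red vs Plan A — 6–7, Plan A advances.
Round 4: Plan A vs Measure 4 — 7–6, Plan A advances.
Plan A survives the agenda.

Plan A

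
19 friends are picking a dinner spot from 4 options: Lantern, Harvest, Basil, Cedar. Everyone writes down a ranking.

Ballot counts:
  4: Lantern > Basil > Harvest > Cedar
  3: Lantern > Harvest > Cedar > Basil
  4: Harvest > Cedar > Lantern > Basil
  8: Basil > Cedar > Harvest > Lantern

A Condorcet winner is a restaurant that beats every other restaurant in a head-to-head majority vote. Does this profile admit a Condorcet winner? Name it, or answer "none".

none

Head-to-head results (19 friends):
Lantern vs Harvest: Harvest, 12–7.
Lantern vs Basil: 11 to 8, Lantern.
Lantern–Cedar: Cedar 12–7.
Harvest vs Basil: 3+4 = 7 for Harvest, 12 for Basil — Basil by 12–7.
Harvest vs Cedar: Harvest, 11–8.
Basil vs Cedar: Basil is ranked higher on 4+8 = 12 ballots, Cedar on 7. Basil wins 12–7.
No restaurant is unbeaten: Lantern loses to Harvest; Harvest loses to Basil; Basil loses to Lantern; Cedar loses to Harvest. In particular Lantern beats Basil beats Harvest beats Lantern is a majority cycle — no Condorcet winner exists.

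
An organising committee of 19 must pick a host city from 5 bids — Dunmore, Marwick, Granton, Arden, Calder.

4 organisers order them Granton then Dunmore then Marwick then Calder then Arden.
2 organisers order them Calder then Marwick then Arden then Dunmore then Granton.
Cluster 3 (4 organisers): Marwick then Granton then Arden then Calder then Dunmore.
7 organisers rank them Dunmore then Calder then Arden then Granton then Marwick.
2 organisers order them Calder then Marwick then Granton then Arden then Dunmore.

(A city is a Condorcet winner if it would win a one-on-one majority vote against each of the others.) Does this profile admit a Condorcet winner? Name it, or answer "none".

Pairwise majorities:
Dunmore vs Marwick: 11 to 8, Dunmore.
Dunmore vs Granton: 2+7 = 9 for Dunmore, 10 for Granton — Granton by 10–9.
Dunmore vs Arden: 4+7 = 11 for Dunmore, 8 for Arden — Dunmore by 11–8.
Dunmore vs Calder: 4+7 = 11 for Dunmore, 8 for Calder — Dunmore by 11–8.
Marwick vs Granton: 8 to 11, Granton.
Marwick vs Arden: 4+2+4+2 = 12 for Marwick, 7 for Arden — Marwick by 12–7.
Marwick vs Calder: 8 to 11, Calder.
Granton vs Arden: 4+4+2 = 10 for Granton, 9 for Arden — Granton by 10–9.
Granton vs Calder: Granton preferred on 4+4 = 8 ballots; Calder wins 11–8.
Arden vs Calder: 4 for Arden, 15 for Calder — Calder by 15–4.
Every city loses at least once (Dunmore loses to Granton; Marwick loses to Dunmore; Granton loses to Calder; Arden loses to Dunmore; Calder loses to Dunmore). The majority relation contains the cycle Dunmore → Calder → Granton → Dunmore, so there is no Condorcet winner.

none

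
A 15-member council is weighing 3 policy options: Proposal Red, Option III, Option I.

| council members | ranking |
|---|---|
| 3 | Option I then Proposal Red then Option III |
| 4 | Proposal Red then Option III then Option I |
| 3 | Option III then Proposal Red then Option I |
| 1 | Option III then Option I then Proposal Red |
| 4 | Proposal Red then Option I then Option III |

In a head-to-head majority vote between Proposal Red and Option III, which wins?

Ballots ranking Proposal Red above Option III: 3 + 4 + 4 = 11.
Ballots ranking Option III above Proposal Red: 15 − 11 = 4.
Proposal Red wins the head-to-head 11–4.

Proposal Red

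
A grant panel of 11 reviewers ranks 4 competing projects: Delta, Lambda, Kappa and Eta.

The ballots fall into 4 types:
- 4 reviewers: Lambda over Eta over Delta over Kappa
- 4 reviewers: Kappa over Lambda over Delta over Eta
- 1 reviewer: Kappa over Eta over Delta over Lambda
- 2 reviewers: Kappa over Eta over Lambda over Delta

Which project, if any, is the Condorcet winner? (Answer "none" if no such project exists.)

Kappa

Check each pair by majority over 11 ballots:
Delta vs Lambda: Delta preferred on 1 ballot; Lambda wins 10–1.
Delta vs Kappa: Delta is ranked higher on 4 ballots, Kappa on 7. Kappa wins 7–4.
Delta vs Eta: Delta preferred on 4 ballots; Eta wins 7–4.
Lambda vs Kappa: Lambda is ranked higher on 4 ballots, Kappa on 7. Kappa wins 7–4.
Lambda vs Eta: Lambda preferred on 4+4 = 8 ballots; Lambda wins 8–3.
Kappa vs Eta: 4+1+2 = 7 for Kappa, 4 for Eta — Kappa by 7–4.
Kappa wins every pairwise contest, so Kappa is the Condorcet winner.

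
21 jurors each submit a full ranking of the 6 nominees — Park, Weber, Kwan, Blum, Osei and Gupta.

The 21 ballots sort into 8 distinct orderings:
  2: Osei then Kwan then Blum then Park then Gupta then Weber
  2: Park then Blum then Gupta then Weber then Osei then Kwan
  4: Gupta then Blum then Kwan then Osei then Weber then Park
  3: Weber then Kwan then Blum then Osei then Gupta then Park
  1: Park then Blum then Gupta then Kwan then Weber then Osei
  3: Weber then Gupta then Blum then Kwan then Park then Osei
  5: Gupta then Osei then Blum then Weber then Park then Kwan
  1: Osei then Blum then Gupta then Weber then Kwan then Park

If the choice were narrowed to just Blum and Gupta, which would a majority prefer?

Ballots ranking Blum above Gupta: 2 + 2 + 3 + 1 + 1 = 9.
Ballots ranking Gupta above Blum: 21 − 9 = 12.
Gupta wins the head-to-head 12–9.

Gupta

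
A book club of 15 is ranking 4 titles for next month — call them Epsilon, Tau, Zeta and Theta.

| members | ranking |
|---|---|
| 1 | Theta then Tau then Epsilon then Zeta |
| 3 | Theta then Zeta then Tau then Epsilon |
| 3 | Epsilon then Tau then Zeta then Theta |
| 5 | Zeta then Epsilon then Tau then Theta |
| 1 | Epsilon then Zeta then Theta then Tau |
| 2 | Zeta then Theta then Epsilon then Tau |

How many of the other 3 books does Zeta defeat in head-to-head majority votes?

3

Zeta against each rival (15 members):
Zeta–Epsilon: Zeta 10–5.
Zeta vs Tau: 11 to 4, Zeta.
Zeta vs Theta: Zeta wins 11–4.
Zeta beats Epsilon, Tau, Theta — 3 pairwise wins.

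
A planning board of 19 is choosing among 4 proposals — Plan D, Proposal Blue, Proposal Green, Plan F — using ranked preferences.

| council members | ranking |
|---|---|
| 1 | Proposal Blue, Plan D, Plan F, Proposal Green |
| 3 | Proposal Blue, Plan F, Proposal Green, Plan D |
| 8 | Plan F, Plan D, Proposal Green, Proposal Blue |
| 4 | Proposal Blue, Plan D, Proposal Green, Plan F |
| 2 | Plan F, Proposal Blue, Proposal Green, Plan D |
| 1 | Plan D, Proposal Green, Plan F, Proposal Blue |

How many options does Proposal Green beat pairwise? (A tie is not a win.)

0

Proposal Green against each rival (19 council members):
Proposal Green vs Plan D: Plan D wins 14–5.
Proposal Green vs Proposal Blue: Proposal Green is ranked higher on 8+1 = 9 ballots, Proposal Blue on 10. Proposal Blue wins 10–9.
Proposal Green vs Plan F: 5 to 14, Plan F.
Proposal Green beats no one; loses to Plan D, Proposal Blue, Plan F — 0 pairwise wins.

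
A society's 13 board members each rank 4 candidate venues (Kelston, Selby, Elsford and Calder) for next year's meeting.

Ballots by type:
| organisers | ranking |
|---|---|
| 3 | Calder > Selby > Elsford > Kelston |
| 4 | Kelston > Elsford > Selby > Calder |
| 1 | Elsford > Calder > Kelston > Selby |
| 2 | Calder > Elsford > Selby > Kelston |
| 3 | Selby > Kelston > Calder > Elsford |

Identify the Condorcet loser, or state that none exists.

none

Head-to-head results (13 organisers):
Kelston vs Selby: 5 to 8, Selby.
Kelston–Elsford: Kelston 7–6.
Kelston vs Calder: 4+3 = 7 for Kelston, 6 for Calder — Kelston by 7–6.
Selby vs Elsford: Selby preferred on 3+3 = 6 ballots; Elsford wins 7–6.
Selby vs Calder: 7 to 6, Selby.
Elsford–Calder: Calder 8–5.
Each city has at least one pairwise win (Kelston beats Elsford; Selby beats Kelston; Elsford beats Selby; Calder beats Elsford) — no Condorcet loser.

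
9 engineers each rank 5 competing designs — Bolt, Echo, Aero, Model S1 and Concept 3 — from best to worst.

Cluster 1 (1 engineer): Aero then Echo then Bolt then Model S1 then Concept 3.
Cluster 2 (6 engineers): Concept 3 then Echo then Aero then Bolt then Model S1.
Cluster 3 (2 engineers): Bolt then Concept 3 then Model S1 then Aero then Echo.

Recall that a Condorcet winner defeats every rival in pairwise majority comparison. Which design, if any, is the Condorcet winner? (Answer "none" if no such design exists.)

Concept 3

Check each pair by majority over 9 ballots:
Bolt vs Echo: Echo, 7–2.
Bolt–Aero: Aero 7–2.
Bolt–Model S1: Bolt 9–0.
Bolt vs Concept 3: Concept 3 wins 6–3.
Echo–Aero: Echo 6–3.
Echo vs Model S1: Echo wins 7–2.
Echo vs Concept 3: Concept 3, 8–1.
Aero vs Model S1: Aero wins 7–2.
Aero vs Concept 3: Concept 3, 8–1.
Model S1 vs Concept 3: Concept 3, 8–1.
Only Concept 3 has no losses; Concept 3 is the Condorcet winner.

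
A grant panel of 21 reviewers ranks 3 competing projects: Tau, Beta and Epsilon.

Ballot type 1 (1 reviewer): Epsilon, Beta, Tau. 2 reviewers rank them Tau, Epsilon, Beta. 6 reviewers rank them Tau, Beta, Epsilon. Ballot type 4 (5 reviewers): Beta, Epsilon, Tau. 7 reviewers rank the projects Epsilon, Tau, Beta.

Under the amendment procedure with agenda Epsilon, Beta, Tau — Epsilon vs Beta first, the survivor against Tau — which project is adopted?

Round 1: Epsilon vs Beta — 10–11, Beta advances.
Round 2: Beta vs Tau — 6–15, Tau advances.
The agenda winner is Tau.

Tau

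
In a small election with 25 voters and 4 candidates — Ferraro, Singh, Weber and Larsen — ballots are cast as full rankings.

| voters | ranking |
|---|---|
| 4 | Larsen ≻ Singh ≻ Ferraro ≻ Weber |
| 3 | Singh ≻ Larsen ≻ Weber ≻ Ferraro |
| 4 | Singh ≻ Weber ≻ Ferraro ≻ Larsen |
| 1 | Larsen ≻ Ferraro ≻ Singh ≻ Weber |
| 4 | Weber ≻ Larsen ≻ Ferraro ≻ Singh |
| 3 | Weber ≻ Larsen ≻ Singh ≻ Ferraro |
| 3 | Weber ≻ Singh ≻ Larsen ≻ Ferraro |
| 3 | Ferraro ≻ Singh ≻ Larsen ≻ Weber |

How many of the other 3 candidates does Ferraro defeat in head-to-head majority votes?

Ferraro against each rival (25 voters):
Ferraro vs Singh: Singh, 17–8.
Ferraro vs Weber: Weber, 17–8.
Ferraro–Larsen: Larsen 18–7.
Ferraro beats no one; loses to Singh, Weber, Larsen — 0 pairwise wins.

0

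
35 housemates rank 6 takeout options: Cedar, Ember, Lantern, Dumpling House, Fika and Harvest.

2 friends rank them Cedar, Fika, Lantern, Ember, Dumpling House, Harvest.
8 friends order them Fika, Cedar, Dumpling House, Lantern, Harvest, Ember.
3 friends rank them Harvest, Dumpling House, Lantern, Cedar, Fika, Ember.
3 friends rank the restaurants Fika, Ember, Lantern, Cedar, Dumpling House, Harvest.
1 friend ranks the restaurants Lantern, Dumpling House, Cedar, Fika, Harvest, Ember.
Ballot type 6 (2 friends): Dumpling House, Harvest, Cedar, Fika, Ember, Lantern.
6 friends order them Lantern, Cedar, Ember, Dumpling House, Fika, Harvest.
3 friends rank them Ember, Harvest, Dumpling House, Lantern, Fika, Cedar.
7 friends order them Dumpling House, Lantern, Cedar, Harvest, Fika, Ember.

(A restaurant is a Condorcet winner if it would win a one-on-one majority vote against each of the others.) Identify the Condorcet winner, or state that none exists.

Head-to-head results (35 friends):
Cedar vs Ember: Cedar is ranked higher on 29 ballots, Ember on 6. Cedar wins 29–6.
Cedar vs Lantern: Cedar is ranked higher on 2+8+2 = 12 ballots, Lantern on 23. Lantern wins 23–12.
Cedar vs Dumpling House: Cedar preferred on 2+8+3+6 = 19 ballots; Cedar wins 19–16.
Cedar vs Fika: 21 to 14, Cedar.
Cedar vs Harvest: 2+8+3+1+6+7 = 27 for Cedar, 8 for Harvest — Cedar by 27–8.
Ember vs Lantern: 8 to 27, Lantern.
Ember vs Dumpling House: Ember is ranked higher on 2+3+6+3 = 14 ballots, Dumpling House on 21. Dumpling House wins 21–14.
Ember vs Fika: Ember is ranked higher on 6+3 = 9 ballots, Fika on 26. Fika wins 26–9.
Ember vs Harvest: Ember preferred on 2+3+6+3 = 14 ballots; Harvest wins 21–14.
Lantern vs Dumpling House: Lantern preferred on 2+3+1+6 = 12 ballots; Dumpling House wins 23–12.
Lantern vs Fika: Lantern is ranked higher on 3+1+6+3+7 = 20 ballots, Fika on 15. Lantern wins 20–15.
Lantern vs Harvest: Lantern preferred on 2+8+3+1+6+7 = 27 ballots; Lantern wins 27–8.
Dumpling House vs Fika: Dumpling House preferred on 3+1+2+6+3+7 = 22 ballots; Dumpling House wins 22–13.
Dumpling House vs Harvest: Dumpling House preferred on 29 ballots; Dumpling House wins 29–6.
Fika vs Harvest: Fika preferred on 2+8+3+1+6 = 20 ballots; Fika wins 20–15.
Each restaurant drops at least one matchup (Cedar loses to Lantern; Ember loses to Cedar; Lantern loses to Dumpling House; Dumpling House loses to Cedar; Fika loses to Cedar; Harvest loses to Cedar); the cycle Cedar → Dumpling House → Lantern → Cedar rules out a Condorcet winner.

none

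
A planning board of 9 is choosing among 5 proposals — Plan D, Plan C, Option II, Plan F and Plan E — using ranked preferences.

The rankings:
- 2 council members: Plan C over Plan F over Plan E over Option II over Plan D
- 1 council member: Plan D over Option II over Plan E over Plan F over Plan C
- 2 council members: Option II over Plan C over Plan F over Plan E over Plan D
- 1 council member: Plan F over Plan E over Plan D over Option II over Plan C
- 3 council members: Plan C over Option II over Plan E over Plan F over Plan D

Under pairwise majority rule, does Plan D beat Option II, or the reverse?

Option II

Ballots ranking Plan D above Option II: 1 + 1 = 2.
Ballots ranking Option II above Plan D: 9 − 2 = 7.
Option II wins the head-to-head 7–2.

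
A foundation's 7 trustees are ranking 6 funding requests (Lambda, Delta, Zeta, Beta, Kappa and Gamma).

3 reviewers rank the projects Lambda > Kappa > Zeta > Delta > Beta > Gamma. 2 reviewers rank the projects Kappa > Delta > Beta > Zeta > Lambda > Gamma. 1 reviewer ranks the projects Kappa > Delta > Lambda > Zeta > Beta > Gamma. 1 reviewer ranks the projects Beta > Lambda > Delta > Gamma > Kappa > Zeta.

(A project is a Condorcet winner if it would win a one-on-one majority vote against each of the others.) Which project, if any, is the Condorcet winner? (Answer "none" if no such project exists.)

Check each pair by majority over 7 ballots:
Lambda vs Delta: Lambda, 4–3.
Lambda vs Zeta: Lambda wins 5–2.
Lambda–Beta: Lambda 4–3.
Lambda–Kappa: Lambda 4–3.
Lambda vs Gamma: Lambda, 7–0.
Delta vs Zeta: Delta wins 4–3.
Delta–Beta: Delta 6–1.
Delta vs Kappa: Kappa wins 6–1.
Delta–Gamma: Delta 7–0.
Zeta–Beta: Zeta 4–3.
Zeta vs Kappa: Kappa, 7–0.
Zeta vs Gamma: Zeta wins 6–1.
Beta vs Kappa: Kappa, 6–1.
Beta vs Gamma: Beta wins 7–0.
Kappa–Gamma: Kappa 6–1.
Only Lambda has no losses; Lambda is the Condorcet winner.

Lambda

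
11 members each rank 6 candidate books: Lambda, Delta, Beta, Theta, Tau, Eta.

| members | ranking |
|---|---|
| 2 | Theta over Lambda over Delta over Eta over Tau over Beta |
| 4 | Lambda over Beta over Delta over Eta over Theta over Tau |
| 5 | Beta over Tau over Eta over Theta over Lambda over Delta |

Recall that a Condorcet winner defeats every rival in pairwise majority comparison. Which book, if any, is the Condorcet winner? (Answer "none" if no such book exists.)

none

Check each pair by majority over 11 ballots:
Lambda vs Delta: Lambda is ranked higher on 2+4+5 = 11 ballots, Delta on 0. Lambda wins 11–0.
Lambda vs Beta: Lambda, 6–5.
Lambda vs Theta: Lambda is ranked higher on 4 ballots, Theta on 7. Theta wins 7–4.
Lambda vs Tau: 6 to 5, Lambda.
Lambda vs Eta: Lambda wins 6–5.
Delta vs Beta: 2 for Delta, 9 for Beta — Beta by 9–2.
Delta vs Theta: Theta, 7–4.
Delta vs Tau: Delta is ranked higher on 2+4 = 6 ballots, Tau on 5. Delta wins 6–5.
Delta vs Eta: 6 to 5, Delta.
Beta vs Theta: Beta, 9–2.
Beta vs Tau: Beta preferred on 4+5 = 9 ballots; Beta wins 9–2.
Beta vs Eta: Beta wins 9–2.
Theta vs Tau: Theta wins 6–5.
Theta vs Eta: 2 for Theta, 9 for Eta — Eta by 9–2.
Tau vs Eta: Tau is ranked higher on 5 ballots, Eta on 6. Eta wins 6–5.
Each book drops at least one matchup (Lambda loses to Theta; Delta loses to Lambda; Beta loses to Lambda; Theta loses to Beta; Tau loses to Lambda; Eta loses to Lambda); the cycle Lambda > Beta > Theta > Lambda rules out a Condorcet winner.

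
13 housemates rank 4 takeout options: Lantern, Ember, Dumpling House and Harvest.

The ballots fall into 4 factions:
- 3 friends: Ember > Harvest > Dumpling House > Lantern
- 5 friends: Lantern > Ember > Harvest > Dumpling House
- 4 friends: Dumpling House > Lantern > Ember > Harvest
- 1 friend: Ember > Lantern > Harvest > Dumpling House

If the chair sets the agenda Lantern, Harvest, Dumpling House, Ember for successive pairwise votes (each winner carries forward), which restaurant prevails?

Round 1: Lantern vs Harvest — 10–3, Lantern advances.
Round 2: Lantern vs Dumpling House — 6–7, Dumpling House advances.
Round 3: Dumpling House vs Ember — 4–9, Ember advances.
The agenda winner is Ember.

Ember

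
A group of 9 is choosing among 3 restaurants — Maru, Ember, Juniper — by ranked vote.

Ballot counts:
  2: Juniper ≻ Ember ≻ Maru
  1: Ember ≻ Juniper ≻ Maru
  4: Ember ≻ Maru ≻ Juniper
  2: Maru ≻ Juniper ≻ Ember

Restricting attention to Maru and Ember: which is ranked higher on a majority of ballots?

Ballots ranking Maru above Ember: 2.
Ballots ranking Ember above Maru: 9 − 2 = 7.
Ember wins the head-to-head 7–2.

Ember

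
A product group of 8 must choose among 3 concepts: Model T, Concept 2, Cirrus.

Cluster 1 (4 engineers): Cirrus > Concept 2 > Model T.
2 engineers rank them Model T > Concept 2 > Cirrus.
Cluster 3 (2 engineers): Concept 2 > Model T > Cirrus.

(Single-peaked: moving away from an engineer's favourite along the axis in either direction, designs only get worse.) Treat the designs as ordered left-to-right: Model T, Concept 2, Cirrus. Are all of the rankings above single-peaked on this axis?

Axis positions: Model T=1, Concept 2=2, Cirrus=3.
Cluster 1 (peak Cirrus at position 3): ranking walks positions 3-2-1, expanding outward from the peak — single-peaked.
Cluster 2 (peak Model T at position 1): ranking walks positions 1-2-3, expanding outward from the peak — single-peaked.
Cluster 3 (peak Concept 2 at position 2): ranking walks positions 2-1-3, expanding outward from the peak — single-peaked.
Every ranking is single-peaked on this axis.

yes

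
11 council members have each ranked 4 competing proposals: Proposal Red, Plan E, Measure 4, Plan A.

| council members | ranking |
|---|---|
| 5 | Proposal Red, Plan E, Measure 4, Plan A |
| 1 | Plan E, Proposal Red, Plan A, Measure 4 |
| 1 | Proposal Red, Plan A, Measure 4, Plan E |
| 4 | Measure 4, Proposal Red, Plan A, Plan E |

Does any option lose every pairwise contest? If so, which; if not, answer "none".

Plan A

Head-to-head results (11 council members):
Proposal Red vs Plan E: Proposal Red, 10–1.
Proposal Red–Measure 4: Proposal Red 7–4.
Proposal Red vs Plan A: Proposal Red wins 11–0.
Plan E vs Measure 4: Plan E is ranked higher on 5+1 = 6 ballots, Measure 4 on 5. Plan E wins 6–5.
Plan E vs Plan A: Plan E, 6–5.
Measure 4 vs Plan A: Measure 4 wins 9–2.
Plan A loses to every other option — it is the Condorcet loser.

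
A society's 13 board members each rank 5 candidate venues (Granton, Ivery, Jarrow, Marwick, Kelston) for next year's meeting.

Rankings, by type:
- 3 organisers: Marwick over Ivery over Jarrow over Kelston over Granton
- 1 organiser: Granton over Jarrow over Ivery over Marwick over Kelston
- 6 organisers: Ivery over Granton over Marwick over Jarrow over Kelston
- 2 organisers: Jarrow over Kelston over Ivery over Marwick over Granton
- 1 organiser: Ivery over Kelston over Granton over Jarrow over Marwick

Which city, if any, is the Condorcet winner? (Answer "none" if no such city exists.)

Ivery

Check each pair by majority over 13 ballots:
Granton vs Ivery: 1 for Granton, 12 for Ivery — Ivery by 12–1.
Granton vs Jarrow: Granton is ranked higher on 1+6+1 = 8 ballots, Jarrow on 5. Granton wins 8–5.
Granton vs Marwick: Granton preferred on 1+6+1 = 8 ballots; Granton wins 8–5.
Granton vs Kelston: 7 to 6, Granton.
Ivery vs Jarrow: 10 to 3, Ivery.
Ivery vs Marwick: Ivery is ranked higher on 1+6+2+1 = 10 ballots, Marwick on 3. Ivery wins 10–3.
Ivery vs Kelston: Ivery is ranked higher on 3+1+6+1 = 11 ballots, Kelston on 2. Ivery wins 11–2.
Jarrow vs Marwick: Jarrow is ranked higher on 1+2+1 = 4 ballots, Marwick on 9. Marwick wins 9–4.
Jarrow vs Kelston: Jarrow preferred on 3+1+6+2 = 12 ballots; Jarrow wins 12–1.
Marwick vs Kelston: Marwick is ranked higher on 3+1+6 = 10 ballots, Kelston on 3. Marwick wins 10–3.
Ivery defeats every rival head-to-head and is the Condorcet winner.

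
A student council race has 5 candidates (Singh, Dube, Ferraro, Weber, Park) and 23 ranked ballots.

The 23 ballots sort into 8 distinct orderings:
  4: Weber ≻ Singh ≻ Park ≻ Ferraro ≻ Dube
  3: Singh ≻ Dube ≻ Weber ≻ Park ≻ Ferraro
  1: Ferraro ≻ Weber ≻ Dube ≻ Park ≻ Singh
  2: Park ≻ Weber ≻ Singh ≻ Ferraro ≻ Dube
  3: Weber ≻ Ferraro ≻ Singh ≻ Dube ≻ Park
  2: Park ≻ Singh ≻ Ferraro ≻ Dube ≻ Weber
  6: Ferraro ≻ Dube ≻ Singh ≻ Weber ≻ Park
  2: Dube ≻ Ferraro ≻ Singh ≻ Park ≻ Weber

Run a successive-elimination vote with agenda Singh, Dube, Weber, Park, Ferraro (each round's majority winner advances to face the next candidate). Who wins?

Ferraro

Round 1: Singh vs Dube — 14–9, Singh advances.
Round 2: Singh vs Weber — 13–10, Singh advances.
Round 3: Singh vs Park — 18–5, Singh advances.
Round 4: Singh vs Ferraro — 11–12, Ferraro advances.
The agenda winner is Ferraro.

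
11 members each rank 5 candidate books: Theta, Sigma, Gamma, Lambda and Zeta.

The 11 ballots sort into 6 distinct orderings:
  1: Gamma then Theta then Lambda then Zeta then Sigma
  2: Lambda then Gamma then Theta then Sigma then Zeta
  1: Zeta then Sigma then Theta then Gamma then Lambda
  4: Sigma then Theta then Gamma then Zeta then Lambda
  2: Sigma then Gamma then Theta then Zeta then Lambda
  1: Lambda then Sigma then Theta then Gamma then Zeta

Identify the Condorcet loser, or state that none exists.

Pairwise majorities:
Theta vs Sigma: Theta preferred on 1+2 = 3 ballots; Sigma wins 8–3.
Theta vs Gamma: Theta preferred on 1+4+1 = 6 ballots; Theta wins 6–5.
Theta vs Lambda: 1+1+4+2 = 8 for Theta, 3 for Lambda — Theta by 8–3.
Theta vs Zeta: Theta wins 10–1.
Sigma vs Gamma: Sigma, 8–3.
Sigma vs Lambda: 7 to 4, Sigma.
Sigma vs Zeta: 9 to 2, Sigma.
Gamma vs Lambda: Gamma is ranked higher on 1+1+4+2 = 8 ballots, Lambda on 3. Gamma wins 8–3.
Gamma vs Zeta: Gamma is ranked higher on 1+2+4+2+1 = 10 ballots, Zeta on 1. Gamma wins 10–1.
Lambda vs Zeta: 1+2+1 = 4 for Lambda, 7 for Zeta — Zeta by 7–4.
Lambda is beaten in every head-to-head and is the Condorcet loser.

Lambda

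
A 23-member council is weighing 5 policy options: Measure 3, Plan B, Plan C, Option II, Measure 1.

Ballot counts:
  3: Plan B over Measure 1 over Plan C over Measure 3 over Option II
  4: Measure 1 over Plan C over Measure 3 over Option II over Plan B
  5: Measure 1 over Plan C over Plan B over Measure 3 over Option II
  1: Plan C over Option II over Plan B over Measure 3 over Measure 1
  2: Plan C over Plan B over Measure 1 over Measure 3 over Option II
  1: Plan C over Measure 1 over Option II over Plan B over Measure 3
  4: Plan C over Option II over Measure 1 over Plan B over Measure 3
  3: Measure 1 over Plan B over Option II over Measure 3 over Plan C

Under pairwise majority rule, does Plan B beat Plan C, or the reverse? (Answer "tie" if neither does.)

Plan C

Ballots ranking Plan B above Plan C: 3 + 3 = 6.
Ballots ranking Plan C above Plan B: 23 − 6 = 17.
Plan C wins the head-to-head 17–6.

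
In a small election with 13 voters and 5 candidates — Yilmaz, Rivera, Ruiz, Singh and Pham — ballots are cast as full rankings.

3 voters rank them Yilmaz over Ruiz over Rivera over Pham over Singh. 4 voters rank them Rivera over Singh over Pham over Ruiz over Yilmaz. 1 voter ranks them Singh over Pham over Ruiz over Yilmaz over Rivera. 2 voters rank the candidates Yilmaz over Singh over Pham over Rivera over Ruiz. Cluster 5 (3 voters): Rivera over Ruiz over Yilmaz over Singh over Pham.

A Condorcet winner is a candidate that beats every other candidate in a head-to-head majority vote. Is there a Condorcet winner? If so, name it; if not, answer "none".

Rivera

Pairwise majorities:
Yilmaz vs Rivera: 6 to 7, Rivera.
Yilmaz vs Ruiz: Yilmaz preferred on 3+2 = 5 ballots; Ruiz wins 8–5.
Yilmaz vs Singh: 8 to 5, Yilmaz.
Yilmaz vs Pham: 3+2+3 = 8 for Yilmaz, 5 for Pham — Yilmaz by 8–5.
Rivera vs Ruiz: Rivera is ranked higher on 4+2+3 = 9 ballots, Ruiz on 4. Rivera wins 9–4.
Rivera–Singh: Rivera 10–3.
Rivera vs Pham: Rivera preferred on 3+4+3 = 10 ballots; Rivera wins 10–3.
Ruiz vs Singh: Singh wins 7–6.
Ruiz vs Pham: Ruiz is ranked higher on 3+3 = 6 ballots, Pham on 7. Pham wins 7–6.
Singh vs Pham: Singh preferred on 4+1+2+3 = 10 ballots; Singh wins 10–3.
Rivera defeats every rival head-to-head and is the Condorcet winner.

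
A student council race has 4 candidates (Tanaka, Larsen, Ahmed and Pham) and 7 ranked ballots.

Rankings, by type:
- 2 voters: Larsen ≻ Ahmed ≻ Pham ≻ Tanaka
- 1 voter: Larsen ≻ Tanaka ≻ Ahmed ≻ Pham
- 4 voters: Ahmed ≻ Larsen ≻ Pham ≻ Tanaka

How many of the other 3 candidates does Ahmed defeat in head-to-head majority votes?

Ahmed against each rival (7 voters):
Ahmed–Tanaka: Ahmed 6–1.
Ahmed–Larsen: Ahmed 4–3.
Ahmed vs Pham: Ahmed wins 7–0.
Ahmed beats Tanaka, Larsen, Pham — 3 pairwise wins.

3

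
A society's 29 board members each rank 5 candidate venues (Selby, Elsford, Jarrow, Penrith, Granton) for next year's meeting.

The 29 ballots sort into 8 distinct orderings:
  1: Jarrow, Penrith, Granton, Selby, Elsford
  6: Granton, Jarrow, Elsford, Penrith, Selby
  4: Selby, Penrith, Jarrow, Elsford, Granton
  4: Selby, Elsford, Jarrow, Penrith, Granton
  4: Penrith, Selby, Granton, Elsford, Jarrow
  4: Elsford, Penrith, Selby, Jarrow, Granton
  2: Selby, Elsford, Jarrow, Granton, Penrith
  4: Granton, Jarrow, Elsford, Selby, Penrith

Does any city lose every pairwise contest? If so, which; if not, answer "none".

Pairwise majorities:
Selby vs Elsford: Selby preferred on 1+4+4+4+2 = 15 ballots; Selby wins 15–14.
Selby vs Jarrow: Selby, 18–11.
Selby–Penrith: Penrith 15–14.
Selby vs Granton: Selby preferred on 4+4+4+4+2 = 18 ballots; Selby wins 18–11.
Elsford vs Jarrow: Jarrow wins 15–14.
Elsford–Penrith: Elsford 20–9.
Elsford vs Granton: 4+4+4+2 = 14 for Elsford, 15 for Granton — Granton by 15–14.
Jarrow vs Penrith: Jarrow preferred on 1+6+4+2+4 = 17 ballots; Jarrow wins 17–12.
Jarrow vs Granton: Jarrow wins 15–14.
Penrith–Granton: Penrith 17–12.
No city is winless: Selby beats Elsford; Elsford beats Penrith; Jarrow beats Elsford; Penrith beats Selby; Granton beats Elsford. There is no Condorcet loser.

none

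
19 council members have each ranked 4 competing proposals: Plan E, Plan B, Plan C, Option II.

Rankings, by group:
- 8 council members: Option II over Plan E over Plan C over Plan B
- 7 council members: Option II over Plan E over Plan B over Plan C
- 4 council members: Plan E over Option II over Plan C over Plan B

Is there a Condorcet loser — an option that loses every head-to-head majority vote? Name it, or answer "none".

Plan B

Head-to-head results (19 council members):
Plan E vs Plan B: Plan E wins 19–0.
Plan E vs Plan C: 8+7+4 = 19 for Plan E, 0 for Plan C — Plan E by 19–0.
Plan E vs Option II: Option II wins 15–4.
Plan B vs Plan C: Plan C, 12–7.
Plan B vs Option II: Plan B preferred on 0 ballots; Option II wins 19–0.
Plan C–Option II: Option II 19–0.
Plan B loses to every other option — it is the Condorcet loser.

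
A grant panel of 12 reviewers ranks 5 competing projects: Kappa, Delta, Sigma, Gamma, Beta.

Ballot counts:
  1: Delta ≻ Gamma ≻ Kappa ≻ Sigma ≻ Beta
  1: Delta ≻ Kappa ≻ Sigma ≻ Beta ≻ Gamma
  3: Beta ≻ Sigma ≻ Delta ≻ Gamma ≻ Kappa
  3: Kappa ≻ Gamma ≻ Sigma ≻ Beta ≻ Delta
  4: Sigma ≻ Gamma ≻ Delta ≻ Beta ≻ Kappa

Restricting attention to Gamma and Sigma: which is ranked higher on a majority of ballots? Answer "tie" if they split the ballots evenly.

Sigma

Ballots ranking Gamma above Sigma: 1 + 3 = 4.
Ballots ranking Sigma above Gamma: 12 − 4 = 8.
Sigma wins the head-to-head 8–4.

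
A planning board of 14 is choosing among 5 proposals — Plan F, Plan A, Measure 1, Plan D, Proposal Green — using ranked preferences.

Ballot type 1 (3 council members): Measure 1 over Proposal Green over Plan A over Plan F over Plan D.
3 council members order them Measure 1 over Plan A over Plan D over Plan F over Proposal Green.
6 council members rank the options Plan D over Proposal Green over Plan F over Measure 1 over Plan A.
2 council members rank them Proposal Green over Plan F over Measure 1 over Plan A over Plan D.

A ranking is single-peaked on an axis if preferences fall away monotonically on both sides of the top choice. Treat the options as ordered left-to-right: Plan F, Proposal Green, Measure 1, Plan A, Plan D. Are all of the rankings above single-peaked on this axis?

no

Axis positions: Plan F=1, Proposal Green=2, Measure 1=3, Plan A=4, Plan D=5.
Ballot type 1 (peak Measure 1 at position 3): ranking walks positions 3-2-4-1-5, expanding outward from the peak — single-peaked.
Ballot type 2: ranking walks positions 3-4-5-1-2; Plan F is ranked above Proposal Green even though Proposal Green lies between Plan F and the peak Measure 1 on the axis — preferences dip and rise again. Not single-peaked.
Ballot type 3: ranking walks positions 5-2-1-3-4; Proposal Green is ranked above Plan A even though Plan A lies between Proposal Green and the peak Plan D on the axis — preferences dip and rise again. Not single-peaked.
Ballot type 4 (peak Proposal Green at position 2): ranking walks positions 2-1-3-4-5, expanding outward from the peak — single-peaked.
Ballot type 2 violates single-peakedness, so the profile is not single-peaked on this axis.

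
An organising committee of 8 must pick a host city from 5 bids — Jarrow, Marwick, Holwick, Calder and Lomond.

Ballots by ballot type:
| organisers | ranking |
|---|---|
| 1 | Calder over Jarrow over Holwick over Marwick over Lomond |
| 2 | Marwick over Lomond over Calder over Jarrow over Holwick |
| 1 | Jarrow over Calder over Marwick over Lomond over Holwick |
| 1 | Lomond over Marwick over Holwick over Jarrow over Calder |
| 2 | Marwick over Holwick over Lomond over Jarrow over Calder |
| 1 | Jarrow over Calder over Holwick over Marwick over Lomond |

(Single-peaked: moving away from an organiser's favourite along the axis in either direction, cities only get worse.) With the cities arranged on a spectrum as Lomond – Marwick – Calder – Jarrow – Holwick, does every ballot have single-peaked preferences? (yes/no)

Axis positions: Lomond=1, Marwick=2, Calder=3, Jarrow=4, Holwick=5.
Ballot type 1 (peak Calder at position 3): ranking walks positions 3-4-5-2-1, expanding outward from the peak — single-peaked.
Ballot type 2 (peak Marwick at position 2): ranking walks positions 2-1-3-4-5, expanding outward from the peak — single-peaked.
Ballot type 3 (peak Jarrow at position 4): ranking walks positions 4-3-2-1-5, expanding outward from the peak — single-peaked.
Ballot type 4: ranking walks positions 1-2-5-4-3; Holwick is ranked above Calder even though Calder lies between Holwick and the peak Lomond on the axis — preferences dip and rise again. Not single-peaked.
Ballot type 5: ranking walks positions 2-5-1-4-3; Holwick is ranked above Calder even though Calder lies between Holwick and the peak Marwick on the axis — preferences dip and rise again. Not single-peaked.
Ballot type 6 (peak Jarrow at position 4): ranking walks positions 4-3-5-2-1, expanding outward from the peak — single-peaked.
Ballot type 4 violates single-peakedness, so the profile is not single-peaked on this axis.

no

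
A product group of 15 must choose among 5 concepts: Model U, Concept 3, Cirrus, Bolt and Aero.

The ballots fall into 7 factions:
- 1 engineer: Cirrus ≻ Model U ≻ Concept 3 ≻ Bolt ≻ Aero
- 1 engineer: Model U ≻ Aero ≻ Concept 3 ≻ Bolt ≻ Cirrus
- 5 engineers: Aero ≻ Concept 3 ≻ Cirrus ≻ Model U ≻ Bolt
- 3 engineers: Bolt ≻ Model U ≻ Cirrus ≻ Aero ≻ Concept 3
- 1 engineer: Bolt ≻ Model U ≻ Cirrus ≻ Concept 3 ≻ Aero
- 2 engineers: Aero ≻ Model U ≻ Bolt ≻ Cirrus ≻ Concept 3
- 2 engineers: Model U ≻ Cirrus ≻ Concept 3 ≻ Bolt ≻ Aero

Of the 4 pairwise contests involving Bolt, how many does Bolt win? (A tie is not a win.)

Bolt against each rival (15 engineers):
Bolt vs Model U: Bolt preferred on 3+1 = 4 ballots; Model U wins 11–4.
Bolt–Concept 3: Concept 3 9–6.
Bolt–Cirrus: Cirrus 8–7.
Bolt vs Aero: 1+3+1+2 = 7 for Bolt, 8 for Aero — Aero by 8–7.
Bolt beats no one; loses to Model U, Concept 3, Cirrus, Aero — 0 pairwise wins.

0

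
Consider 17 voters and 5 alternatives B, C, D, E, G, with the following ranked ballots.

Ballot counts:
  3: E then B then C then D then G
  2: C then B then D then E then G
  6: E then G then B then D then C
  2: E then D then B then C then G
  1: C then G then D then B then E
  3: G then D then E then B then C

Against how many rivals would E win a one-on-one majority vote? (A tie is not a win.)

E against each rival (17 voters):
E vs B: 14 to 3, E.
E vs C: E wins 14–3.
E vs D: E wins 11–6.
E vs G: E preferred on 3+2+6+2 = 13 ballots; E wins 13–4.
E beats B, C, D, G — 4 pairwise wins.

4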